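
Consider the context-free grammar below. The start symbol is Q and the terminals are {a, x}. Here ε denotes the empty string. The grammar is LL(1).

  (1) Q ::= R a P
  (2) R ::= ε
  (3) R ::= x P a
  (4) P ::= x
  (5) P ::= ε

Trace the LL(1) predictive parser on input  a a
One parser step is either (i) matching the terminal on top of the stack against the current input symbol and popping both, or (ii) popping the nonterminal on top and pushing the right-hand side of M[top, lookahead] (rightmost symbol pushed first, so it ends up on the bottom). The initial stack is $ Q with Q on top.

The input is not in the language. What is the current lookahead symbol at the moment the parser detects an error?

a

     Stack    Input  Action
  1  $ Q      a a $  expand Q ::= R a P
  2  $ P a R  a a $  expand R ::= ε
  3  $ P a    a a $  match a
  4  $ P      a $    expand P ::= ε
  5  $        a $    error: stack empty but input remains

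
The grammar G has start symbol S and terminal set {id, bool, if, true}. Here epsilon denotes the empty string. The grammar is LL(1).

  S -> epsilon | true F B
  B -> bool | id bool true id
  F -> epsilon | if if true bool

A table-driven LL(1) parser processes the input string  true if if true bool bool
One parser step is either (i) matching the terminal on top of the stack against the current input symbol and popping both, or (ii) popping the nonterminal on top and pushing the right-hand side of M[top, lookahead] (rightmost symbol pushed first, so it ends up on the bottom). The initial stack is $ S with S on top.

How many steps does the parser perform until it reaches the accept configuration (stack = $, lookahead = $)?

9

     Stack                Input                        Action
  1  $ S                  true if if true bool bool $  expand S -> true F B
  2  $ B F true           true if if true bool bool $  match true
  3  $ B F                if if true bool bool $       expand F -> if if true bool
  4  $ B bool true if if  if if true bool bool $       match if
  5  $ B bool true if     if true bool bool $          match if
  6  $ B bool true        true bool bool $             match true
  7  $ B bool             bool bool $                  match bool
  8  $ B                  bool $                       expand B -> bool
  9  $ bool               bool $                       match bool
Accept reached after 9 steps.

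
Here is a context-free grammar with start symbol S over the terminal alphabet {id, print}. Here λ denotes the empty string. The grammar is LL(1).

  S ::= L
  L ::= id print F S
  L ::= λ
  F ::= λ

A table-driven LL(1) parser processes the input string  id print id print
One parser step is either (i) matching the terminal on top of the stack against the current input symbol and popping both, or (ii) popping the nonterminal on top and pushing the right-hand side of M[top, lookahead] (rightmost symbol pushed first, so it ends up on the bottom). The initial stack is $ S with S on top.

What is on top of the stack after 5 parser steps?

S

step 1: stack=$ S  input=id print id print $  — expand S ::= L
step 2: stack=$ L  input=id print id print $  — expand L ::= id print F S
step 3: stack=$ S F print id  input=id print id print $  — match id
step 4: stack=$ S F print  input=print id print $  — match print
step 5: stack=$ S F  input=id print $  — expand F ::= λ
Stack after step 5: $ S (top = S).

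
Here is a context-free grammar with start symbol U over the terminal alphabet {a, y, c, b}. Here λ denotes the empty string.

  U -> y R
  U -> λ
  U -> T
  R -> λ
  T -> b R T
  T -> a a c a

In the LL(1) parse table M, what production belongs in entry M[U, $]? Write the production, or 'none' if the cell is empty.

FIRST(R) = {λ}
FIRST(T) = {a, b}
FIRST(U) = {λ, a, b, y}  (via T)
FOLLOW(U) includes $ since U is the start symbol.
FOLLOW(U): U appears on no right-hand side. Thus FOLLOW(U) = {$}.
For U -> y R: FIRST(y R) = {y}, so it goes in M[U, t] for t ∈ {y}.
For U -> λ: FIRST(λ) = {λ}, so it goes in M[U, t] for t ∈ {}; since λ ∈ FIRST, also for every t ∈ FOLLOW(U) = {$}.
For U -> T: FIRST(T) = {a, b}, so it goes in M[U, t] for t ∈ {a, b}.

U -> λ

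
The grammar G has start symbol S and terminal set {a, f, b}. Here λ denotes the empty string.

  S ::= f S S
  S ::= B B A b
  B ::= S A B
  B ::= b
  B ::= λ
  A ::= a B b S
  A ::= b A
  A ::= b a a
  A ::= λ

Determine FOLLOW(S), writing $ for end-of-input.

{$, a, b, f}

FIRST(A) = {λ, a, b}
FIRST(S) = {a, b, f}  (via B B A b)
FIRST(B) = {λ, a, b, f}  (via S A B)
FOLLOW(S) includes $ since S is the start symbol.
FOLLOW(B): in S::=B B A b (occurrence 1), B is followed by B A b with FIRST {a, b, f}; in S::=B B A b (occurrence 2), B is followed by A b with FIRST {a, b}; in B::=S A B, the suffix after B is empty (adds nothing new); in A::=a B b S, B is followed by b S with FIRST {b}. Thus FOLLOW(B) = {a, b, f}.
FOLLOW(A): in S::=B B A b, A is followed by b with FIRST {b}; in B::=S A B, A is followed by B with FIRST {λ, a, b, f}; in B::=S A B, the suffix after A is nullable, so FOLLOW(A) ⊇ FOLLOW(B) = {a, b, f}; in A::=b A, the suffix after A is empty (adds nothing new). Thus FOLLOW(A) = {a, b, f}.
FOLLOW(S): in S::=f S S (occurrence 1), S is followed by S with FIRST {a, b, f}; in S::=f S S (occurrence 2), the suffix after S is empty (adds nothing new); in B::=S A B, S is followed by A B with FIRST {λ, a, b, f}; in B::=S A B, the suffix after S is nullable, so FOLLOW(S) ⊇ FOLLOW(B) = {a, b, f}; in A::=a B b S, the suffix after S is empty, so FOLLOW(S) ⊇ FOLLOW(A) = {a, b, f}. Thus FOLLOW(S) = {$, a, b, f}.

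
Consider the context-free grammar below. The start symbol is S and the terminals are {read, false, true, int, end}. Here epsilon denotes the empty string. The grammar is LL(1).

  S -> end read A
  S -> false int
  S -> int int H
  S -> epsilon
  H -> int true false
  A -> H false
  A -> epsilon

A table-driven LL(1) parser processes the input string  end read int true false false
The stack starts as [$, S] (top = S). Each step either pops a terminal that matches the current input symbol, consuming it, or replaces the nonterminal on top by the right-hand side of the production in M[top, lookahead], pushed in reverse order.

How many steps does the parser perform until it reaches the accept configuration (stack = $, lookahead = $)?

step 1: stack=$ S  input=end read int true false false $  — expand S -> end read A
step 2: stack=$ A read end  input=end read int true false false $  — match end
step 3: stack=$ A read  input=read int true false false $  — match read
step 4: stack=$ A  input=int true false false $  — expand A -> H false
step 5: stack=$ false H  input=int true false false $  — expand H -> int true false
step 6: stack=$ false false true int  input=int true false false $  — match int
step 7: stack=$ false false true  input=true false false $  — match true
step 8: stack=$ false false  input=false false $  — match false
step 9: stack=$ false  input=false $  — match false
Accept reached after 9 steps.

9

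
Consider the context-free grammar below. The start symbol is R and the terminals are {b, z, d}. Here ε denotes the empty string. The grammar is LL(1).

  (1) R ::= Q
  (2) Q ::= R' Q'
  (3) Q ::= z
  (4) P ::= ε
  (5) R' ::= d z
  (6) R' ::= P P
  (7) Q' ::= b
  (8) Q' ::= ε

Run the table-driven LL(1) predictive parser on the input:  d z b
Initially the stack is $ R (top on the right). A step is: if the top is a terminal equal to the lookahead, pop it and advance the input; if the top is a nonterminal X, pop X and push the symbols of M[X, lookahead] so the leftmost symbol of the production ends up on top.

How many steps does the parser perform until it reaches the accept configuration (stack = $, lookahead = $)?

7

     Stack     Input    Action
  1  $ R       d z b $  expand R ::= Q
  2  $ Q       d z b $  expand Q ::= R' Q'
  3  $ Q' R'   d z b $  expand R' ::= d z
  4  $ Q' z d  d z b $  match d
  5  $ Q' z    z b $    match z
  6  $ Q'      b $      expand Q' ::= b
  7  $ b       b $      match b
Accept reached after 7 steps.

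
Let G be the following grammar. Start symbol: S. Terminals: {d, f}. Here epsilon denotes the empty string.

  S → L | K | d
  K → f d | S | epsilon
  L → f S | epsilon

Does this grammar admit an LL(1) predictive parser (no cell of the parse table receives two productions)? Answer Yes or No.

No

FIRST(S) = {epsilon, d, f}
FIRST(K) = {epsilon, d, f}
FIRST(L) = {epsilon, f}
FOLLOW(S) = {$}
FOLLOW(K) = {$}
FOLLOW(L) = {$}
Cell M[K, $] receives both K → S and K → epsilon — the grammar is not LL(1).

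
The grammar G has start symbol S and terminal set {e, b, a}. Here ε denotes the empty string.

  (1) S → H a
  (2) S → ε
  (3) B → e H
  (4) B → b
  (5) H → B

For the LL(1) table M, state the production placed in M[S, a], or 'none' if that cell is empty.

none

FIRST(B) = {b, e}
FIRST(H) = {b, e}  (via B)
FIRST(S) = {ε, b, e}  (via H a)
FOLLOW(S) includes $ since S is the start symbol.
FOLLOW(S): S appears on no right-hand side. Thus FOLLOW(S) = {$}.
For S → H a: FIRST(H a) = {b, e}, so it goes in M[S, t] for t ∈ {b, e}.
For S → ε: FIRST(ε) = {ε}, so it goes in M[S, t] for t ∈ {}; since ε ∈ FIRST, also for every t ∈ FOLLOW(S) = {$}.
None of these place a production in M[S, a].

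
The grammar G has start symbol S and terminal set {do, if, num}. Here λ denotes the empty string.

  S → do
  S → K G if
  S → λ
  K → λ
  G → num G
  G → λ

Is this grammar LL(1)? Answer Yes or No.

FIRST(S) = {λ, do, if, num}
FIRST(K) = {λ}
FIRST(G) = {λ, num}
FOLLOW(S) = {$}
FOLLOW(K) = {if, num}
FOLLOW(G) = {if}
Each cell of M receives at most one production.

Yes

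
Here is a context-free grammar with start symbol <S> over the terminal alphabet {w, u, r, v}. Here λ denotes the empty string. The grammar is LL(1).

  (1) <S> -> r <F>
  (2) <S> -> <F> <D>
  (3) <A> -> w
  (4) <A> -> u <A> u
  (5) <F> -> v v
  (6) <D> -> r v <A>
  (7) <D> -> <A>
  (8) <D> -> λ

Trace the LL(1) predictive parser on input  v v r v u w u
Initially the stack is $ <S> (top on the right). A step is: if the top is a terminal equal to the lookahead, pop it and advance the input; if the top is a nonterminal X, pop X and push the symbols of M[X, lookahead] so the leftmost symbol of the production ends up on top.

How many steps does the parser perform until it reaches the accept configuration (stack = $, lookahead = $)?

12

      Stack      Input            Action
   1  $ <S>      v v r v u w u $  expand <S> -> <F> <D>
   2  $ <D> <F>  v v r v u w u $  expand <F> -> v v
   3  $ <D> v v  v v r v u w u $  match v
   4  $ <D> v    v r v u w u $    match v
   5  $ <D>      r v u w u $      expand <D> -> r v <A>
   6  $ <A> v r  r v u w u $      match r
   7  $ <A> v    v u w u $        match v
   8  $ <A>      u w u $          expand <A> -> u <A> u
   9  $ u <A> u  u w u $          match u
  10  $ u <A>    w u $            expand <A> -> w
  11  $ u w      w u $            match w
  12  $ u        u $              match u
Accept reached after 12 steps.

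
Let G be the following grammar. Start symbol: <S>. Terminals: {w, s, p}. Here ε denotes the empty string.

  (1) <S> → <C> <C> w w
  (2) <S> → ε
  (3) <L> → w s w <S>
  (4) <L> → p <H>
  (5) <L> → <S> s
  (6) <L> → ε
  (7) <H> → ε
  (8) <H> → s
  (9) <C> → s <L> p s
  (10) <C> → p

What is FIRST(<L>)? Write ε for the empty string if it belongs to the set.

FIRST(<H>) = {ε, s}
FIRST(<C>) = {p, s}
FIRST(<S>) = {ε, p, s}  (via <C> <C> w w)
FIRST(<L>) = {ε, p, s, w}  (via <S> s)

{ε, p, s, w}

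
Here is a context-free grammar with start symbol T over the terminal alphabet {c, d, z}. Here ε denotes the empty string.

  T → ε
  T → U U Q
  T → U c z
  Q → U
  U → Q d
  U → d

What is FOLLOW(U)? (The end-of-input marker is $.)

FIRST(T): from T→ε we get {ε}; from T→U U Q we get {d}; from T→U c z we get {d}. So FIRST(T) = {ε, d}.
FIRST(Q): from Q→U we get {d}. So FIRST(Q) = {d}.
FIRST(U): from U→Q d we get {d}; from U→d we get {d}. So FIRST(U) = {d}.
FOLLOW(T) includes $ since T is the start symbol.
FOLLOW(T): T appears on no right-hand side. Thus FOLLOW(T) = {$}.
FOLLOW(Q): in T→U U Q, the suffix after Q is empty, so FOLLOW(Q) ⊇ FOLLOW(T) = {$}; in U→Q d, Q is followed by d with FIRST {d}. Thus FOLLOW(Q) = {$, d}.
FOLLOW(U): in T→U U Q (occurrence 1), U is followed by U Q with FIRST {d}; in T→U U Q (occurrence 2), U is followed by Q with FIRST {d}; in T→U c z, U is followed by c z with FIRST {c}; in Q→U, the suffix after U is empty, so FOLLOW(U) ⊇ FOLLOW(Q) = {$, d}. Thus FOLLOW(U) = {$, c, d}.

{$, c, d}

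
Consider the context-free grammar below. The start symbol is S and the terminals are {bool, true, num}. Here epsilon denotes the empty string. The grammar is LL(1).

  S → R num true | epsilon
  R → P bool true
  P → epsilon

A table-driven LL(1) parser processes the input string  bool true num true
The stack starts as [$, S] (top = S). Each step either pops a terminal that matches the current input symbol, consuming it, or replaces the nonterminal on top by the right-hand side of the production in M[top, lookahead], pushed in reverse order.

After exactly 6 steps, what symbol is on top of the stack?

     Stack                   Input                 Action
  1  $ S                     bool true num true $  expand S → R num true
  2  $ true num R            bool true num true $  expand R → P bool true
  3  $ true num true bool P  bool true num true $  expand P → epsilon
  4  $ true num true bool    bool true num true $  match bool
  5  $ true num true         true num true $       match true
  6  $ true num              num true $            match num
Stack after step 6: $ true (top = true).

true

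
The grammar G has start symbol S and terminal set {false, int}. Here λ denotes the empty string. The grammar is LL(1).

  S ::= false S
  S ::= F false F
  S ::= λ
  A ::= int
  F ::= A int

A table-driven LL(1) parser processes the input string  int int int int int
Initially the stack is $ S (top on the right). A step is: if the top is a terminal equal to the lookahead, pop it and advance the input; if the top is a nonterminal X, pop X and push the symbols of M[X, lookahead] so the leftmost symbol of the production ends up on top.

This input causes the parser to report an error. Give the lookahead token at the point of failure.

     Stack              Input                  Action
  1  $ S                int int int int int $  expand S ::= F false F
  2  $ F false F        int int int int int $  expand F ::= A int
  3  $ F false int A    int int int int int $  expand A ::= int
  4  $ F false int int  int int int int int $  match int
  5  $ F false int      int int int int $      match int
  6  $ F false          int int int $          error: top is terminal false but lookahead is int

int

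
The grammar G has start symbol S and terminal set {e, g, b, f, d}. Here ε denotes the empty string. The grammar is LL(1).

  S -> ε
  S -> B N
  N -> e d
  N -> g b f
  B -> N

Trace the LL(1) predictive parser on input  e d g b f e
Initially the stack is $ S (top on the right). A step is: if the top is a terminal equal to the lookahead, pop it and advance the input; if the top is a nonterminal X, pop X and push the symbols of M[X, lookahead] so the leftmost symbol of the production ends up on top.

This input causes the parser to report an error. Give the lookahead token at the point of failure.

      Stack    Input          Action
   1  $ S      e d g b f e $  expand S -> B N
   2  $ N B    e d g b f e $  expand B -> N
   3  $ N N    e d g b f e $  expand N -> e d
   4  $ N d e  e d g b f e $  match e
   5  $ N d    d g b f e $    match d
   6  $ N      g b f e $      expand N -> g b f
   7  $ f b g  g b f e $      match g
   8  $ f b    b f e $        match b
   9  $ f      f e $          match f
  10  $        e $            error: stack empty but input remains

e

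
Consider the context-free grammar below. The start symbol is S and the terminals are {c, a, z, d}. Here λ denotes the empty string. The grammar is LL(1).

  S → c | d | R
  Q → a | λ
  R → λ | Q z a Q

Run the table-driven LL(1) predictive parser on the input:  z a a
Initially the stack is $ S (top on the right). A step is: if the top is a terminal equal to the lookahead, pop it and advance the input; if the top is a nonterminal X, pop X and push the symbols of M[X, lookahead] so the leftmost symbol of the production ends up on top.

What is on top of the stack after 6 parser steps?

step 1: stack=$ S  input=z a a $  — expand S → R
step 2: stack=$ R  input=z a a $  — expand R → Q z a Q
step 3: stack=$ Q a z Q  input=z a a $  — expand Q → λ
step 4: stack=$ Q a z  input=z a a $  — match z
step 5: stack=$ Q a  input=a a $  — match a
step 6: stack=$ Q  input=a $  — expand Q → a
Stack after step 6: $ a (top = a).

a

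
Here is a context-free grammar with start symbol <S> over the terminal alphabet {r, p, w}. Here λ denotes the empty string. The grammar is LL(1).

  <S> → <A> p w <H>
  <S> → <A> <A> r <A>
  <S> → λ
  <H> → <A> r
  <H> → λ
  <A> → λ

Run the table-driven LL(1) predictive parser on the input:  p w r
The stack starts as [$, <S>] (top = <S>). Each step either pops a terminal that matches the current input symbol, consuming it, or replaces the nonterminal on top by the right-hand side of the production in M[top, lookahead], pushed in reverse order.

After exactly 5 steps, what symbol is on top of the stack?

step 1: stack=$ <S>  input=p w r $  — expand <S> → <A> p w <H>
step 2: stack=$ <H> w p <A>  input=p w r $  — expand <A> → λ
step 3: stack=$ <H> w p  input=p w r $  — match p
step 4: stack=$ <H> w  input=w r $  — match w
step 5: stack=$ <H>  input=r $  — expand <H> → <A> r
Stack after step 5: $ r <A> (top = <A>).

<A>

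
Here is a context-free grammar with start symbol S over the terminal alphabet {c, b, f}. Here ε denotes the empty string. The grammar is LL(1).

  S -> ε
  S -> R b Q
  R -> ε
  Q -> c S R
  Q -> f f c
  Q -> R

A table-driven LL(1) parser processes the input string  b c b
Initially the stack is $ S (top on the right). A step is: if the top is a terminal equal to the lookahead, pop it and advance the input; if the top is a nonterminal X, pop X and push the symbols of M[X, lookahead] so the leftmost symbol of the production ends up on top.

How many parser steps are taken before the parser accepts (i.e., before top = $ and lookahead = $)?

11

step 1: stack=$ S  input=b c b $  — expand S -> R b Q
step 2: stack=$ Q b R  input=b c b $  — expand R -> ε
step 3: stack=$ Q b  input=b c b $  — match b
step 4: stack=$ Q  input=c b $  — expand Q -> c S R
step 5: stack=$ R S c  input=c b $  — match c
step 6: stack=$ R S  input=b $  — expand S -> R b Q
step 7: stack=$ R Q b R  input=b $  — expand R -> ε
step 8: stack=$ R Q b  input=b $  — match b
step 9: stack=$ R Q  input=$  — expand Q -> R
step 10: stack=$ R R  input=$  — expand R -> ε
step 11: stack=$ R  input=$  — expand R -> ε
Accept reached after 11 steps.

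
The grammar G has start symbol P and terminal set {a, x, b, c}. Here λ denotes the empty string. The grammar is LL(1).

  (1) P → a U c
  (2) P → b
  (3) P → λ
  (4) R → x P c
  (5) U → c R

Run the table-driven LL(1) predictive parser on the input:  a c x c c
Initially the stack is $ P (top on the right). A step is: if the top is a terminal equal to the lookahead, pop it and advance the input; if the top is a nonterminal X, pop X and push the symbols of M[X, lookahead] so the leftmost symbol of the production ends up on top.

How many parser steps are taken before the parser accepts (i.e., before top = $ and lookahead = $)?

     Stack      Input        Action
  1  $ P        a c x c c $  expand P → a U c
  2  $ c U a    a c x c c $  match a
  3  $ c U      c x c c $    expand U → c R
  4  $ c R c    c x c c $    match c
  5  $ c R      x c c $      expand R → x P c
  6  $ c c P x  x c c $      match x
  7  $ c c P    c c $        expand P → λ
  8  $ c c      c c $        match c
  9  $ c        c $          match c
Accept reached after 9 steps.

9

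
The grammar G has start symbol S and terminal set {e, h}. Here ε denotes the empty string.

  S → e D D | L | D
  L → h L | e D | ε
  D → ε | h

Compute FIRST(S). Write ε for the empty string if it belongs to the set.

FIRST(L): from L→h L we get {h}; from L→e D we get {e}; from L→ε we get {ε}. So FIRST(L) = {ε, e, h}.
FIRST(D): from D→ε we get {ε}; from D→h we get {h}. So FIRST(D) = {ε, h}.
FIRST(S): from S→e D D we get {e}; from S→L we get {ε, e, h}; from S→D we get {ε, h}. So FIRST(S) = {ε, e, h}.

{ε, e, h}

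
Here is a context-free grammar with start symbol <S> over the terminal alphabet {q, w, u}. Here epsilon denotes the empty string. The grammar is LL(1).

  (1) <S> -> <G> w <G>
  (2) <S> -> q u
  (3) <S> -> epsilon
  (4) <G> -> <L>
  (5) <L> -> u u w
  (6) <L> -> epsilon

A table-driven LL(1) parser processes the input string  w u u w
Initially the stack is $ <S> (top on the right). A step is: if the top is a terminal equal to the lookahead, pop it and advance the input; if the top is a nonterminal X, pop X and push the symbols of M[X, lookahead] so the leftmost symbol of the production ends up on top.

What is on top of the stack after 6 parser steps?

u

     Stack        Input      Action
  1  $ <S>        w u u w $  expand <S> -> <G> w <G>
  2  $ <G> w <G>  w u u w $  expand <G> -> <L>
  3  $ <G> w <L>  w u u w $  expand <L> -> epsilon
  4  $ <G> w      w u u w $  match w
  5  $ <G>        u u w $    expand <G> -> <L>
  6  $ <L>        u u w $    expand <L> -> u u w
Stack after step 6: $ w u u (top = u).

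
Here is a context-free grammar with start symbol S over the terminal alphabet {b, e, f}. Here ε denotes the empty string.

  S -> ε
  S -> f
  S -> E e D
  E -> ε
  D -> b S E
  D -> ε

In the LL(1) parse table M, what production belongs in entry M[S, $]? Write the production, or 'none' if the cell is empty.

S -> ε

FIRST(E) = {ε}
FIRST(D) = {ε, b}
FIRST(S) = {ε, e, f}  (via E e D)
FOLLOW(S) includes $ since S is the start symbol.
FOLLOW(S): in D->b S E, S is followed by E with FIRST {ε}; in D->b S E, the suffix after S is nullable, so FOLLOW(S) ⊇ FOLLOW(D) = {$}. Thus FOLLOW(S) = {$}.
FOLLOW(D): in S->E e D, the suffix after D is empty, so FOLLOW(D) ⊇ FOLLOW(S) = {$}. Thus FOLLOW(D) = {$}.
For S -> ε: FIRST(ε) = {ε}, so it goes in M[S, t] for t ∈ {}; since ε ∈ FIRST, also for every t ∈ FOLLOW(S) = {$}.
For S -> f: FIRST(f) = {f}, so it goes in M[S, t] for t ∈ {f}.
For S -> E e D: FIRST(E e D) = {e}, so it goes in M[S, t] for t ∈ {e}.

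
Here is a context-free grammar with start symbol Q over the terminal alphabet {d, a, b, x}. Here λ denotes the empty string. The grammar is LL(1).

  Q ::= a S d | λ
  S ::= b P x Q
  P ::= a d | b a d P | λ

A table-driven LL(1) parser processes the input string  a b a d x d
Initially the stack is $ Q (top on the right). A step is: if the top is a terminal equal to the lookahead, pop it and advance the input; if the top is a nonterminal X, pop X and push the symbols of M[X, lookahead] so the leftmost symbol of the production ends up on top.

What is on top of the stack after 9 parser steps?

d

     Stack        Input          Action
  1  $ Q          a b a d x d $  expand Q ::= a S d
  2  $ d S a      a b a d x d $  match a
  3  $ d S        b a d x d $    expand S ::= b P x Q
  4  $ d Q x P b  b a d x d $    match b
  5  $ d Q x P    a d x d $      expand P ::= a d
  6  $ d Q x d a  a d x d $      match a
  7  $ d Q x d    d x d $        match d
  8  $ d Q x      x d $          match x
  9  $ d Q        d $            expand Q ::= λ
Stack after step 9: $ d (top = d).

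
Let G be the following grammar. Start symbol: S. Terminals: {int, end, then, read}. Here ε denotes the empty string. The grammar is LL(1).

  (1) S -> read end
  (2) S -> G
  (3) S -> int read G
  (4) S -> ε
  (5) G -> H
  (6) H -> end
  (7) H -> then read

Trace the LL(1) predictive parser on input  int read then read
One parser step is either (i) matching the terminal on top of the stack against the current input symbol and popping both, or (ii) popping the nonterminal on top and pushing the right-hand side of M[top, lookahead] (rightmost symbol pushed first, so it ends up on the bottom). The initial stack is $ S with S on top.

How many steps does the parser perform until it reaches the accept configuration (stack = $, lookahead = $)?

7

     Stack         Input                 Action
  1  $ S           int read then read $  expand S -> int read G
  2  $ G read int  int read then read $  match int
  3  $ G read      read then read $      match read
  4  $ G           then read $           expand G -> H
  5  $ H           then read $           expand H -> then read
  6  $ read then   then read $           match then
  7  $ read        read $                match read
Accept reached after 7 steps.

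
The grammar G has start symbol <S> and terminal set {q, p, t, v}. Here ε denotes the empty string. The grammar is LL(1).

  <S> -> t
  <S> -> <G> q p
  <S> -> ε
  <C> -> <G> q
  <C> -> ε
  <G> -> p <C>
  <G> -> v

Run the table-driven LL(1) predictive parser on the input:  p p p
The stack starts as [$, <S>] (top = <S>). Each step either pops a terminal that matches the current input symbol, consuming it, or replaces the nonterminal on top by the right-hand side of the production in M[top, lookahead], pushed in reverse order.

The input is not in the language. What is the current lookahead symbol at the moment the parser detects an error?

      Stack            Input    Action
   1  $ <S>            p p p $  expand <S> -> <G> q p
   2  $ p q <G>        p p p $  expand <G> -> p <C>
   3  $ p q <C> p      p p p $  match p
   4  $ p q <C>        p p $    expand <C> -> <G> q
   5  $ p q q <G>      p p $    expand <G> -> p <C>
   6  $ p q q <C> p    p p $    match p
   7  $ p q q <C>      p $      expand <C> -> <G> q
   8  $ p q q q <G>    p $      expand <G> -> p <C>
   9  $ p q q q <C> p  p $      match p
  10  $ p q q q <C>    $        error: M[<C>, $] is empty

$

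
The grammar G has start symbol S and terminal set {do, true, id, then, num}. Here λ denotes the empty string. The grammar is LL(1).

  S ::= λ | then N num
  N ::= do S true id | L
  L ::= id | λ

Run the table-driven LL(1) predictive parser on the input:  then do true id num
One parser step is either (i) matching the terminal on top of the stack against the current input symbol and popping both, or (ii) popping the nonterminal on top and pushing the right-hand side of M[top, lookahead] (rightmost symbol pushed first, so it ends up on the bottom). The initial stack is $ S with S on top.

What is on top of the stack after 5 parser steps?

true

step 1: stack=$ S  input=then do true id num $  — expand S ::= then N num
step 2: stack=$ num N then  input=then do true id num $  — match then
step 3: stack=$ num N  input=do true id num $  — expand N ::= do S true id
step 4: stack=$ num id true S do  input=do true id num $  — match do
step 5: stack=$ num id true S  input=true id num $  — expand S ::= λ
Stack after step 5: $ num id true (top = true).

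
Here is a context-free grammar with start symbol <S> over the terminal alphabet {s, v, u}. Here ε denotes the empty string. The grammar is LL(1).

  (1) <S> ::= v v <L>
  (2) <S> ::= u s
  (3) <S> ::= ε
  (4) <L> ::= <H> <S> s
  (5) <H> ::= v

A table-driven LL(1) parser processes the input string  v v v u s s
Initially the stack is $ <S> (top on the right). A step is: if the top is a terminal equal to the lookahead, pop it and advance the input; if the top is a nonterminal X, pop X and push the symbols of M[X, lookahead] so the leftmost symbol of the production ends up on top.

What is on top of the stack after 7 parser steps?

step 1: stack=$ <S>  input=v v v u s s $  — expand <S> ::= v v <L>
step 2: stack=$ <L> v v  input=v v v u s s $  — match v
step 3: stack=$ <L> v  input=v v u s s $  — match v
step 4: stack=$ <L>  input=v u s s $  — expand <L> ::= <H> <S> s
step 5: stack=$ s <S> <H>  input=v u s s $  — expand <H> ::= v
step 6: stack=$ s <S> v  input=v u s s $  — match v
step 7: stack=$ s <S>  input=u s s $  — expand <S> ::= u s
Stack after step 7: $ s s u (top = u).

u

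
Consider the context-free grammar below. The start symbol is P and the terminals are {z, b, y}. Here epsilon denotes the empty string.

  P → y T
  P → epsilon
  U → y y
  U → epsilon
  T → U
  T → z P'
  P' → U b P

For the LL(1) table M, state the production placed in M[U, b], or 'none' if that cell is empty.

FIRST(P): from P→y T we get {y}; from P→epsilon we get {epsilon}. So FIRST(P) = {epsilon, y}.
FIRST(U): from U→y y we get {y}; from U→epsilon we get {epsilon}. So FIRST(U) = {epsilon, y}.
FIRST(T): from T→U we get {epsilon, y}; from T→z P' we get {z}. So FIRST(T) = {epsilon, y, z}.
FIRST(P'): from P'→U b P we get {b, y}. So FIRST(P') = {b, y}.
FOLLOW(P) includes $ since P is the start symbol.
FOLLOW(T): in P→y T, the suffix after T is empty, so FOLLOW(T) ⊇ FOLLOW(P) = {$}. Thus FOLLOW(T) = {$}.
FOLLOW(U): in T→U, the suffix after U is empty, so FOLLOW(U) ⊇ FOLLOW(T) = {$}; in P'→U b P, U is followed by b P with FIRST {b}. Thus FOLLOW(U) = {$, b}.
For U → y y: FIRST(y y) = {y}, so it goes in M[U, t] for t ∈ {y}.
For U → epsilon: FIRST(epsilon) = {epsilon}, so it goes in M[U, t] for t ∈ {}; since epsilon ∈ FIRST, also for every t ∈ FOLLOW(U) = {$, b}.

U → epsilon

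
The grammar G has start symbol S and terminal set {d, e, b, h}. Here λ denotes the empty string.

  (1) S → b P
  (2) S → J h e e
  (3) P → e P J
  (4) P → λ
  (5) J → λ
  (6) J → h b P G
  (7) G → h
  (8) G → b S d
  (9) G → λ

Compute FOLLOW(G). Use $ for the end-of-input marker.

FIRST(P) = {λ, e}
FIRST(J) = {λ, h}
FIRST(G) = {λ, b, h}
FIRST(S) = {b, h}  (via J h e e)
FOLLOW(S) includes $ since S is the start symbol.
FOLLOW(S): in G→b S d, S is followed by d with FIRST {d}. Thus FOLLOW(S) = {$, d}.
FOLLOW(P): in S→b P, the suffix after P is empty, so FOLLOW(P) ⊇ FOLLOW(S) = {$, d}; in P→e P J, P is followed by J with FIRST {λ, h}; in P→e P J, the suffix after P is nullable (adds nothing new); in J→h b P G, P is followed by G with FIRST {λ, b, h}; in J→h b P G, the suffix after P is nullable, so FOLLOW(P) ⊇ FOLLOW(J) = {$, b, d, h}. Thus FOLLOW(P) = {$, b, d, h}.
FOLLOW(J): in S→J h e e, J is followed by h e e with FIRST {h}; in P→e P J, the suffix after J is empty, so FOLLOW(J) ⊇ FOLLOW(P) = {$, b, d, h}. Thus FOLLOW(J) = {$, b, d, h}.
FOLLOW(G): in J→h b P G, the suffix after G is empty, so FOLLOW(G) ⊇ FOLLOW(J) = {$, b, d, h}. Thus FOLLOW(G) = {$, b, d, h}.

{$, b, d, h}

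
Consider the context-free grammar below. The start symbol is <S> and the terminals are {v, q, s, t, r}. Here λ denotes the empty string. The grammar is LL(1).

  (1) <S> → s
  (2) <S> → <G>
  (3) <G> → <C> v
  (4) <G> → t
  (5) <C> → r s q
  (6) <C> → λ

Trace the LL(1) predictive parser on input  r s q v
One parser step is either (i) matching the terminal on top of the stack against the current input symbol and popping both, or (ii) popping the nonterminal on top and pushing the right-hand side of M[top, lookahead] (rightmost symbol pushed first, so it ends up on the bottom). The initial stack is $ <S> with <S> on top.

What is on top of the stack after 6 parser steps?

     Stack      Input      Action
  1  $ <S>      r s q v $  expand <S> → <G>
  2  $ <G>      r s q v $  expand <G> → <C> v
  3  $ v <C>    r s q v $  expand <C> → r s q
  4  $ v q s r  r s q v $  match r
  5  $ v q s    s q v $    match s
  6  $ v q      q v $      match q
Stack after step 6: $ v (top = v).

v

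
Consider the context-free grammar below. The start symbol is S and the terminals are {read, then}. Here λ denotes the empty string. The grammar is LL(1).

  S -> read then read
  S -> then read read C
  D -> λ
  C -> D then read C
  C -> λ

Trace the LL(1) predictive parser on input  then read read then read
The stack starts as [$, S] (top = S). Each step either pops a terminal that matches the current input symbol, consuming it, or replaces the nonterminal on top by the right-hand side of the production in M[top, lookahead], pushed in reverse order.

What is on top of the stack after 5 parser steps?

     Stack               Input                       Action
  1  $ S                 then read read then read $  expand S -> then read read C
  2  $ C read read then  then read read then read $  match then
  3  $ C read read       read read then read $       match read
  4  $ C read            read then read $            match read
  5  $ C                 then read $                 expand C -> D then read C
Stack after step 5: $ C read then D (top = D).

D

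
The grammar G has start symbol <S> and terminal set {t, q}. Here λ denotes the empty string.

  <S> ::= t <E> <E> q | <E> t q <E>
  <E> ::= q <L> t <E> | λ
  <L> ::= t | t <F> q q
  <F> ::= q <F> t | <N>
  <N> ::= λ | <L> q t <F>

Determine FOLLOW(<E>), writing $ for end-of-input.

FIRST(<E>): from <E>::=q <L> t <E> we get {q}; from <E>::=λ we get {λ}. So FIRST(<E>) = {λ, q}.
FIRST(<L>): from <L>::=t we get {t}; from <L>::=t <F> q q we get {t}. So FIRST(<L>) = {t}.
FIRST(<S>): from <S>::=t <E> <E> q we get {t}; from <S>::=<E> t q <E> we get {q, t}. So FIRST(<S>) = {q, t}.
FIRST(<N>): from <N>::=λ we get {λ}; from <N>::=<L> q t <F> we get {t}. So FIRST(<N>) = {λ, t}.
FIRST(<F>): from <F>::=q <F> t we get {q}; from <F>::=<N> we get {λ, t}. So FIRST(<F>) = {λ, q, t}.
FOLLOW(<S>) includes $ since <S> is the start symbol.
FOLLOW(<S>): <S> appears on no right-hand side. Thus FOLLOW(<S>) = {$}.
FOLLOW(<E>): in <S>::=t <E> <E> q (occurrence 1), <E> is followed by <E> q with FIRST {q}; in <S>::=t <E> <E> q (occurrence 2), <E> is followed by q with FIRST {q}; in <S>::=<E> t q <E> (occurrence 1), <E> is followed by t q <E> with FIRST {t}; in <S>::=<E> t q <E> (occurrence 2), the suffix after <E> is empty, so FOLLOW(<E>) ⊇ FOLLOW(<S>) = {$}; in <E>::=q <L> t <E>, the suffix after <E> is empty (adds nothing new). Thus FOLLOW(<E>) = {$, q, t}.
FOLLOW(<L>): in <E>::=q <L> t <E>, <L> is followed by t <E> with FIRST {t}; in <N>::=<L> q t <F>, <L> is followed by q t <F> with FIRST {q}. Thus FOLLOW(<L>) = {q, t}.
FOLLOW(<F>): in <L>::=t <F> q q, <F> is followed by q q with FIRST {q}; in <F>::=q <F> t, <F> is followed by t with FIRST {t}; in <N>::=<L> q t <F>, the suffix after <F> is empty, so FOLLOW(<F>) ⊇ FOLLOW(<N>) = {q, t}. Thus FOLLOW(<F>) = {q, t}.
FOLLOW(<N>): in <F>::=<N>, the suffix after <N> is empty, so FOLLOW(<N>) ⊇ FOLLOW(<F>) = {q, t}. Thus FOLLOW(<N>) = {q, t}.

{$, q, t}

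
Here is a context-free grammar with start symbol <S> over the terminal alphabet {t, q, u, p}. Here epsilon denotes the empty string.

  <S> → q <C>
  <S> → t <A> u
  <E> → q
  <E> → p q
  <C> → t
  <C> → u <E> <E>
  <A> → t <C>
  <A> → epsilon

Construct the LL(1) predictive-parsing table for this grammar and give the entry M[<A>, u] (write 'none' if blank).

<A> → epsilon

FIRST(<S>): from <S>→q <C> we get {q}; from <S>→t <A> u we get {t}. So FIRST(<S>) = {q, t}.
FIRST(<E>): from <E>→q we get {q}; from <E>→p q we get {p}. So FIRST(<E>) = {p, q}.
FIRST(<C>): from <C>→t we get {t}; from <C>→u <E> <E> we get {u}. So FIRST(<C>) = {t, u}.
FIRST(<A>): from <A>→t <C> we get {t}; from <A>→epsilon we get {epsilon}. So FIRST(<A>) = {epsilon, t}.
FOLLOW(<S>) includes $ since <S> is the start symbol.
FOLLOW(<A>): in <S>→t <A> u, <A> is followed by u with FIRST {u}. Thus FOLLOW(<A>) = {u}.
For <A> → t <C>: FIRST(t <C>) = {t}, so it goes in M[<A>, t] for t ∈ {t}.
For <A> → epsilon: FIRST(epsilon) = {epsilon}, so it goes in M[<A>, t] for t ∈ {}; since epsilon ∈ FIRST, also for every t ∈ FOLLOW(<A>) = {u}.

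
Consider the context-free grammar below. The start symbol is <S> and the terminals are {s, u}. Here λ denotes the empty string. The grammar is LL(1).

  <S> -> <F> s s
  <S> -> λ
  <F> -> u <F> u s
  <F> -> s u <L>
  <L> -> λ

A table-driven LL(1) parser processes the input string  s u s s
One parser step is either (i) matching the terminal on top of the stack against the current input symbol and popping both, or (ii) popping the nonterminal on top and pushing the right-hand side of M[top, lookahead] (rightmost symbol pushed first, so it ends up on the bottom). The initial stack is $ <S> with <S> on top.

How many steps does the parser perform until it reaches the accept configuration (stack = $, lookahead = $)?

7

     Stack          Input      Action
  1  $ <S>          s u s s $  expand <S> -> <F> s s
  2  $ s s <F>      s u s s $  expand <F> -> s u <L>
  3  $ s s <L> u s  s u s s $  match s
  4  $ s s <L> u    u s s $    match u
  5  $ s s <L>      s s $      expand <L> -> λ
  6  $ s s          s s $      match s
  7  $ s            s $        match s
Accept reached after 7 steps.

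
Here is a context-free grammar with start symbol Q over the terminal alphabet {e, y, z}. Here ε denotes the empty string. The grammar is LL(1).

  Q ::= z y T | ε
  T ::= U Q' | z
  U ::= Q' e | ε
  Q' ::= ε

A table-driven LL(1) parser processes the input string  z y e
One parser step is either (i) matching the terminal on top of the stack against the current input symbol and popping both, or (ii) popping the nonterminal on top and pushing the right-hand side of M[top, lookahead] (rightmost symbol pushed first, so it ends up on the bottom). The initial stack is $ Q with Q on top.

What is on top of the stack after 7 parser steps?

Q'

step 1: stack=$ Q  input=z y e $  — expand Q ::= z y T
step 2: stack=$ T y z  input=z y e $  — match z
step 3: stack=$ T y  input=y e $  — match y
step 4: stack=$ T  input=e $  — expand T ::= U Q'
step 5: stack=$ Q' U  input=e $  — expand U ::= Q' e
step 6: stack=$ Q' e Q'  input=e $  — expand Q' ::= ε
step 7: stack=$ Q' e  input=e $  — match e
Stack after step 7: $ Q' (top = Q').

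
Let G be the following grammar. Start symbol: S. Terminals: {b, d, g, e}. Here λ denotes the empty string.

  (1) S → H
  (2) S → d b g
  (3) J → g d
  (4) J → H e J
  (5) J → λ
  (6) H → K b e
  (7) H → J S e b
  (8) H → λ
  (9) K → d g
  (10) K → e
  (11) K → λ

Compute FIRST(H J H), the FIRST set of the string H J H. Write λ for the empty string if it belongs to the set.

{λ, b, d, e, g}

FIRST(K) = {λ, d, e}
FIRST(S) = {λ, b, d, e, g}  (via H)
FIRST(J) = {λ, b, d, e, g}  (via H e J)
FIRST(H) = {λ, b, d, e, g}  (via K b e, J S e b)
FIRST(H J H): take FIRST of each symbol in turn, carrying on past any symbol whose FIRST contains λ; result {λ, b, d, e, g}.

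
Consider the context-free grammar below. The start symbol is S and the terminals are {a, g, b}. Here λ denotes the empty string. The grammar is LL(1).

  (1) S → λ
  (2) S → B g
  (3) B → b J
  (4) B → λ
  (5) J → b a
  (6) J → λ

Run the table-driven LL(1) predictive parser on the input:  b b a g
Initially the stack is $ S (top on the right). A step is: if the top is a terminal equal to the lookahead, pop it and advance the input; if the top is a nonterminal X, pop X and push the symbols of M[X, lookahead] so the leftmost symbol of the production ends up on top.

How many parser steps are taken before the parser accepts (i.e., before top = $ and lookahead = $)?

step 1: stack=$ S  input=b b a g $  — expand S → B g
step 2: stack=$ g B  input=b b a g $  — expand B → b J
step 3: stack=$ g J b  input=b b a g $  — match b
step 4: stack=$ g J  input=b a g $  — expand J → b a
step 5: stack=$ g a b  input=b a g $  — match b
step 6: stack=$ g a  input=a g $  — match a
step 7: stack=$ g  input=g $  — match g
Accept reached after 7 steps.

7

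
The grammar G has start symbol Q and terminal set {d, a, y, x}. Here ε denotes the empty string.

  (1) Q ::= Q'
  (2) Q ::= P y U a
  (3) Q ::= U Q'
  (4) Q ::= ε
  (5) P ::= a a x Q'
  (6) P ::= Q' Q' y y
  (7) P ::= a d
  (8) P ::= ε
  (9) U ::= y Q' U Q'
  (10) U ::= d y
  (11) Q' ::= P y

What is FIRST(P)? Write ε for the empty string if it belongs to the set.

FIRST(U): from U::=y Q' U Q' we get {y}; from U::=d y we get {d}. So FIRST(U) = {d, y}.
FIRST(Q): from Q::=Q' we get {a, y}; from Q::=P y U a we get {a, y}; from Q::=U Q' we get {d, y}; from Q::=ε we get {ε}. So FIRST(Q) = {ε, a, d, y}.
FIRST(P): from P::=a a x Q' we get {a}; from P::=Q' Q' y y we get {a, y}; from P::=a d we get {a}; from P::=ε we get {ε}. So FIRST(P) = {ε, a, y}.
FIRST(Q'): from Q'::=P y we get {a, y}. So FIRST(Q') = {a, y}.

{ε, a, y}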